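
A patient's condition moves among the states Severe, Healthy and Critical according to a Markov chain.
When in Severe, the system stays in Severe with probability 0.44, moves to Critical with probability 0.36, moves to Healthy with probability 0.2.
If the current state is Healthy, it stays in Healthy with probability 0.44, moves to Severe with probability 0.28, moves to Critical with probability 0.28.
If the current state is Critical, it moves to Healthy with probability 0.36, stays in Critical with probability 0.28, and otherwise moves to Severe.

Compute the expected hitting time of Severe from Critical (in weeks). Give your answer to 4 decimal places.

Let t(s) be the expected number of weeks to first reach Severe from state s, with t(Severe) = 0. Conditioning on the first week:
t(Healthy) = 1 + 0.44·t(Healthy) + 0.28·t(Critical)
t(Critical) = 1 + 0.36·t(Healthy) + 0.28·t(Critical)
Solving: t(Healthy) = 3.3069, t(Critical) = 3.0423.
Expected weeks from Critical to Severe: 3.0423.

3.0423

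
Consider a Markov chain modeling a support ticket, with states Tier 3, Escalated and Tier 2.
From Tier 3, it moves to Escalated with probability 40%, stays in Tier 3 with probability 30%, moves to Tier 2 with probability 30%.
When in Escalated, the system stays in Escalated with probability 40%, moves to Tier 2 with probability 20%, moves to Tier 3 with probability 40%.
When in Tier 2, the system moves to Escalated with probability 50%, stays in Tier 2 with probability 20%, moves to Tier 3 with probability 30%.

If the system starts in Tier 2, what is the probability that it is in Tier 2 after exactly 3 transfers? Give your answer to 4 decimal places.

Propagate the distribution vector 3 transfers from Tier 2.
After 0 transfers: (0.0000, 0.0000, 1.0000)
After 1 transfer: (0.3000, 0.5000, 0.2000)
After 2 transfers: (0.3500, 0.4200, 0.2300)
After 3 transfers: (0.3420, 0.4230, 0.2350)
P(in Tier 2 after 3 transfers) = 0.2350

0.2350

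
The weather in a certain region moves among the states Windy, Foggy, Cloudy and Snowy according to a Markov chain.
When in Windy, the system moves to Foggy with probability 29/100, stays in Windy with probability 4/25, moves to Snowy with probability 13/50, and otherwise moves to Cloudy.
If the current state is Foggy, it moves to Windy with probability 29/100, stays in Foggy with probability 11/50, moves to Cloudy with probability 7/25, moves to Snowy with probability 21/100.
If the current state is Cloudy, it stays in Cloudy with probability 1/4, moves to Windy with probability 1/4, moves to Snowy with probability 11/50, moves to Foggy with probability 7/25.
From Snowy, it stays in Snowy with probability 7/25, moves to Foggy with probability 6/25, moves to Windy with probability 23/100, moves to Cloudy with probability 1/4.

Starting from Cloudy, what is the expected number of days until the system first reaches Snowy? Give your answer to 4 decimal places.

Let t(s) be the expected number of days to first reach Snowy from state s, with t(Snowy) = 0. Conditioning on the first day:
t(Windy) = 1 + 0.16·t(Windy) + 0.29·t(Foggy) + 0.29·t(Cloudy)
t(Foggy) = 1 + 0.29·t(Windy) + 0.22·t(Foggy) + 0.28·t(Cloudy)
t(Cloudy) = 1 + 0.25·t(Windy) + 0.28·t(Foggy) + 0.25·t(Cloudy)
Solving: t(Windy) = 4.2458, t(Foggy) = 4.4427, t(Cloudy) = 4.4072.
Expected days from Cloudy to Snowy: 4.4072.

4.4072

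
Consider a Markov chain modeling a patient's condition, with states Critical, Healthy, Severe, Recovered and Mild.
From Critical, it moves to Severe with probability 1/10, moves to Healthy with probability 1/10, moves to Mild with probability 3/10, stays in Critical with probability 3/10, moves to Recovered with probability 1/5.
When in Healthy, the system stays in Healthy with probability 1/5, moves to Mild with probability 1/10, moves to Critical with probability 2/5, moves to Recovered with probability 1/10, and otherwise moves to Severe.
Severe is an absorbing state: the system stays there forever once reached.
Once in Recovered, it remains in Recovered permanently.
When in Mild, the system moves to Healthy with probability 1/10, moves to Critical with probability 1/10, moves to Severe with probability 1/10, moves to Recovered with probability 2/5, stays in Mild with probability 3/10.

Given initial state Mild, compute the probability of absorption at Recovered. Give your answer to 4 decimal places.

0.7500

Let h(s) be the probability of absorption at Recovered starting from transient state s. Then h(Recovered) = 1 and h(Severe) = 0. By first-step analysis:
h(Critical) = 0.3·h(Critical) + 0.1·h(Healthy) + 0.1·0 + 0.2·1 + 0.3·h(Mild)
h(Healthy) = 0.4·h(Critical) + 0.2·h(Healthy) + 0.2·0 + 0.1·1 + 0.1·h(Mild)
h(Mild) = 0.1·h(Critical) + 0.1·h(Healthy) + 0.1·0 + 0.4·1 + 0.3·h(Mild)
Solving: h(Critical) = 0.6875, h(Healthy) = 0.5625, h(Mild) = 0.7500.
Starting from Mild, the probability is 0.7500.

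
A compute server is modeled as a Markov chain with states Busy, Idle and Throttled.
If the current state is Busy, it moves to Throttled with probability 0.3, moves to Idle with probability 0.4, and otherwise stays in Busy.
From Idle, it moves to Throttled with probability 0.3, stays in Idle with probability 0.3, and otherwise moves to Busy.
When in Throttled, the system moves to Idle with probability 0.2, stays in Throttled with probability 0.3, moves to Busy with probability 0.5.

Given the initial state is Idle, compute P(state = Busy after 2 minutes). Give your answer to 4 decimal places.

0.3900

Sum over the intermediate state after 1 minute:
P = P(Idle→Busy)·P(Busy→Busy) + P(Idle→Idle)·P(Idle→Busy) + P(Idle→Throttled)·P(Throttled→Busy)
  = 0.4×0.3 + 0.3×0.4 + 0.3×0.5
  = 0.1200 + 0.1200 + 0.1500 = 0.3900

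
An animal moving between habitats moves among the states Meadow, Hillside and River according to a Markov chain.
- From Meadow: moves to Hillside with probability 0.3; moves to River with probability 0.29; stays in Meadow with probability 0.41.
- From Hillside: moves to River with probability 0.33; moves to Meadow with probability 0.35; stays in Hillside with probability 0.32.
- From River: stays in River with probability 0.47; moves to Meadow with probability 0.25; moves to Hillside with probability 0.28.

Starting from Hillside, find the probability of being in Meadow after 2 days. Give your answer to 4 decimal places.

0.3380

Sum over the intermediate state after 1 day:
P = P(Hillside→Meadow)·P(Meadow→Meadow) + P(Hillside→Hillside)·P(Hillside→Meadow) + P(Hillside→River)·P(River→Meadow)
  = 0.35×0.41 + 0.32×0.35 + 0.33×0.25
  = 0.1435 + 0.1120 + 0.0825 = 0.3380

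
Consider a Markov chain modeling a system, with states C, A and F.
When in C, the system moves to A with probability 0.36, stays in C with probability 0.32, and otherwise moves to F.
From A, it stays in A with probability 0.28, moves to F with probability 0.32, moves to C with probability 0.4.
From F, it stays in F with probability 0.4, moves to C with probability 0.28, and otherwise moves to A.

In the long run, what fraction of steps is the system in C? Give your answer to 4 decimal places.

0.3317

Let the stationary distribution be π with π = πP and π_1 + π_2 + π_3 = 1.
π_1 = 0.32·π_1 + 0.4·π_2 + 0.28·π_3
π_2 = 0.36·π_1 + 0.28·π_2 + 0.32·π_3
Solving with the normalization constraint gives π = (0.3317, 0.3205, 0.3478).
So the stationary probability of C is 0.3317.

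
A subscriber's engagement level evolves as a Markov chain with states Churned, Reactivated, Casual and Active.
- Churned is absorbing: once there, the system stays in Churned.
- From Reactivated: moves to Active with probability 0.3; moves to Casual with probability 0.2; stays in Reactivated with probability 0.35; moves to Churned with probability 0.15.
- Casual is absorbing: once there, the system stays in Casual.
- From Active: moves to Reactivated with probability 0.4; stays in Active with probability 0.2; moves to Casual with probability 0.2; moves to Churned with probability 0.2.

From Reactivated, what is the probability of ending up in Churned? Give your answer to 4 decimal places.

Let h(s) be the probability of absorption at Churned starting from transient state s. Then h(Churned) = 1 and h(Casual) = 0. By first-step analysis:
h(Reactivated) = 0.15·1 + 0.35·h(Reactivated) + 0.2·0 + 0.3·h(Active)
h(Active) = 0.2·1 + 0.4·h(Reactivated) + 0.2·0 + 0.2·h(Active)
Solving: h(Reactivated) = 0.4500, h(Active) = 0.4750.
Starting from Reactivated, the probability is 0.4500.

0.4500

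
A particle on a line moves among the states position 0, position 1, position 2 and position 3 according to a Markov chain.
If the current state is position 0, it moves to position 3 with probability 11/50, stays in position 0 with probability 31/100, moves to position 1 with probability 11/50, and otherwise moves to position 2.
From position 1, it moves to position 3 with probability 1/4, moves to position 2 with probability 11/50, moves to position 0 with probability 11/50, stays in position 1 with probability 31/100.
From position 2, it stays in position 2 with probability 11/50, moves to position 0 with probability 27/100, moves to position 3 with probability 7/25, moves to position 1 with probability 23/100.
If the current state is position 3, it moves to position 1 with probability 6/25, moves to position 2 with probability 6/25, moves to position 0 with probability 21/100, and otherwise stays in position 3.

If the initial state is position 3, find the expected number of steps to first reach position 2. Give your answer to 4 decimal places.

4.2140

Let t(s) be the expected number of steps to first reach position 2 from state s, with t(position 2) = 0. Conditioning on the first step:
t(position 0) = 1 + 0.31·t(position 0) + 0.22·t(position 1) + 0.22·t(position 3)
t(position 1) = 1 + 0.22·t(position 0) + 0.31·t(position 1) + 0.25·t(position 3)
t(position 3) = 1 + 0.21·t(position 0) + 0.24·t(position 1) + 0.31·t(position 3)
Solving: t(position 0) = 4.1652, t(position 1) = 4.3041, t(position 3) = 4.2140.
Expected steps from position 3 to position 2: 4.2140.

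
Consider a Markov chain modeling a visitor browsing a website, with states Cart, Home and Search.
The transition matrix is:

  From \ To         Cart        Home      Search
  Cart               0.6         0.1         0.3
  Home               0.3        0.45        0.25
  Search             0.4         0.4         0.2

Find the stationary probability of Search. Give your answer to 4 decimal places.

0.2603

Let the stationary distribution be π with π = πP and π_1 + π_2 + π_3 = 1.
π_1 = 0.6·π_1 + 0.3·π_2 + 0.4·π_3
π_2 = 0.1·π_1 + 0.45·π_2 + 0.4·π_3
Solving with the normalization constraint gives π = (0.4658, 0.2740, 0.2603).
So the stationary probability of Search is 0.2603.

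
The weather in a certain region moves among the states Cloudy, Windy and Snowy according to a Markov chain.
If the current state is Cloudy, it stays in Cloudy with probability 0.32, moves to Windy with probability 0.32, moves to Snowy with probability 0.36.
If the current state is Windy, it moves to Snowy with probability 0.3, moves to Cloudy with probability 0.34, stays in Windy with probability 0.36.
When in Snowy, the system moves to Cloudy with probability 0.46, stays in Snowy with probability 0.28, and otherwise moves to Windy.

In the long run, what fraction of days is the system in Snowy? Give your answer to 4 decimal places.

Let the stationary distribution be π with π = πP and π_1 + π_2 + π_3 = 1.
π_1 = 0.32·π_1 + 0.34·π_2 + 0.46·π_3
π_2 = 0.32·π_1 + 0.36·π_2 + 0.26·π_3
Solving with the normalization constraint gives π = (0.3705, 0.3136, 0.3159).
So the stationary probability of Snowy is 0.3159.

0.3159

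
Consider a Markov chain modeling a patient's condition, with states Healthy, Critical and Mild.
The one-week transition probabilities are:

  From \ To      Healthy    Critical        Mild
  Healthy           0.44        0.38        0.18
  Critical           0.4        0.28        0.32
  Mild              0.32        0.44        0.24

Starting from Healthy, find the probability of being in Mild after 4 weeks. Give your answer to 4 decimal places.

0.2450

Propagate the distribution vector 4 weeks from Healthy.
After 0 weeks: (1.0000, 0.0000, 0.0000)
After 1 week: (0.4400, 0.3800, 0.1800)
After 2 weeks: (0.4032, 0.3528, 0.2440)
After 3 weeks: (0.3966, 0.3594, 0.2440)
After 4 weeks: (0.3963, 0.3587, 0.2450)
P(in Mild after 4 weeks) = 0.2450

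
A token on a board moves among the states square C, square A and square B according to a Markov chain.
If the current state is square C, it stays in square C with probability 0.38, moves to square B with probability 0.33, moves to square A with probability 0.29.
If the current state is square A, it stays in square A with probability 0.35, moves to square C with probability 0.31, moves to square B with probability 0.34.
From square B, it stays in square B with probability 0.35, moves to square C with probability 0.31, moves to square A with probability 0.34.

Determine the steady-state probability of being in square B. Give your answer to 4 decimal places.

Let the stationary distribution be π with π = πP and π_1 + π_2 + π_3 = 1.
π_1 = 0.38·π_1 + 0.31·π_2 + 0.31·π_3
π_2 = 0.29·π_1 + 0.35·π_2 + 0.34·π_3
Solving with the normalization constraint gives π = (0.3333, 0.3266, 0.3401).
So the stationary probability of square B is 0.3401.

0.3401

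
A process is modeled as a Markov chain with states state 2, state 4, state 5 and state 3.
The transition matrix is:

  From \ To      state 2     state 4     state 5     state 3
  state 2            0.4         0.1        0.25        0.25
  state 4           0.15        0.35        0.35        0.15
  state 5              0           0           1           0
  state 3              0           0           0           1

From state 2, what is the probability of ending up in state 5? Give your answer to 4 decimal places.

0.5267

Let h(s) be the probability of absorption at state 5 starting from transient state s. Then h(state 5) = 1 and h(state 3) = 0. By first-step analysis:
h(state 2) = 0.4·h(state 2) + 0.1·h(state 4) + 0.25·1 + 0.25·0
h(state 4) = 0.15·h(state 2) + 0.35·h(state 4) + 0.35·1 + 0.15·0
Solving: h(state 2) = 0.5267, h(state 4) = 0.6600.
Starting from state 2, the probability is 0.5267.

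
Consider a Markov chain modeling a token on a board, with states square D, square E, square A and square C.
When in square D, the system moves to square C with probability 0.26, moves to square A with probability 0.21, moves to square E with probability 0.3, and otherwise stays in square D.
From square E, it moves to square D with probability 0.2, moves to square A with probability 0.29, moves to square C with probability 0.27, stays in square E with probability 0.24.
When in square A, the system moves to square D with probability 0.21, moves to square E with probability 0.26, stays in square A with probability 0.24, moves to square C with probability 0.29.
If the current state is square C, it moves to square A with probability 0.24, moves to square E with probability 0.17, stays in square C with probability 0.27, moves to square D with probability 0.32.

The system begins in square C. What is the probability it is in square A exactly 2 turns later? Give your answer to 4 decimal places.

0.2389

Propagate the distribution vector 2 turns from square C.
After 0 turns: (0.0000, 0.0000, 0.0000, 1.0000)
After 1 turn: (0.3200, 0.1700, 0.2400, 0.2700)
After 2 turns: (0.2444, 0.2451, 0.2389, 0.2716)
P(in square A after 2 turns) = 0.2389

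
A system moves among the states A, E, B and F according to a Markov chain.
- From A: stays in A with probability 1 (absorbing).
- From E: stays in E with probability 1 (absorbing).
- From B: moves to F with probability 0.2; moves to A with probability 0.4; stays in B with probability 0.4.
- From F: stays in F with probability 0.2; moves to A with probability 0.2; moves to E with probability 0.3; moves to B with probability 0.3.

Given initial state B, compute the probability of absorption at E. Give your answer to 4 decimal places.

0.1429

Let h(s) be the probability of absorption at E starting from transient state s. Then h(E) = 1 and h(A) = 0. By first-step analysis:
h(B) = 0.4·0 + 0.4·h(B) + 0.2·h(F)
h(F) = 0.2·0 + 0.3·1 + 0.3·h(B) + 0.2·h(F)
Solving: h(B) = 0.1429, h(F) = 0.4286.
Starting from B, the probability is 0.1429.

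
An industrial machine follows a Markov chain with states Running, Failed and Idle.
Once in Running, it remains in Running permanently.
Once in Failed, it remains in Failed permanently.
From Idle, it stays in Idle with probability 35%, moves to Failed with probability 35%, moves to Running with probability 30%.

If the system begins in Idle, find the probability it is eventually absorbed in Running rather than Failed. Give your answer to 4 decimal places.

0.4615

Let h(s) be the probability of absorption at Running starting from transient state s. Then h(Running) = 1 and h(Failed) = 0. By first-step analysis:
h(Idle) = 0.3·1 + 0.35·0 + 0.35·h(Idle)
Solving: h(Idle) = 0.4615.
Starting from Idle, the probability is 0.4615.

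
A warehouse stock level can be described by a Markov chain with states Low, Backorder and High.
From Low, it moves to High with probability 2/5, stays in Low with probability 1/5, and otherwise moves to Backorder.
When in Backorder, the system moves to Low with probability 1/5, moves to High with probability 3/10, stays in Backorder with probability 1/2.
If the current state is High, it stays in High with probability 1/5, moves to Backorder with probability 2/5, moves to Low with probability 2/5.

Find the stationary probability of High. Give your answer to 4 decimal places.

Let the stationary distribution be π with π = πP and π_1 + π_2 + π_3 = 1.
π_1 = 0.2·π_1 + 0.2·π_2 + 0.4·π_3
π_2 = 0.4·π_1 + 0.5·π_2 + 0.4·π_3
Solving with the normalization constraint gives π = (0.2593, 0.4444, 0.2963).
So the stationary probability of High is 0.2963.

0.2963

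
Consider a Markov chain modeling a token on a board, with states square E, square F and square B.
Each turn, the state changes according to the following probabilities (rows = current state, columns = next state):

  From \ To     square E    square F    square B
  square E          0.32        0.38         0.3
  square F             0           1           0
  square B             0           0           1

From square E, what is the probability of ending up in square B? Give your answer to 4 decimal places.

0.4412

Let h(s) be the probability of absorption at square B starting from transient state s. Then h(square B) = 1 and h(square F) = 0. By first-step analysis:
h(square E) = 0.32·h(square E) + 0.38·0 + 0.3·1
Solving: h(square E) = 0.4412.
Starting from square E, the probability is 0.4412.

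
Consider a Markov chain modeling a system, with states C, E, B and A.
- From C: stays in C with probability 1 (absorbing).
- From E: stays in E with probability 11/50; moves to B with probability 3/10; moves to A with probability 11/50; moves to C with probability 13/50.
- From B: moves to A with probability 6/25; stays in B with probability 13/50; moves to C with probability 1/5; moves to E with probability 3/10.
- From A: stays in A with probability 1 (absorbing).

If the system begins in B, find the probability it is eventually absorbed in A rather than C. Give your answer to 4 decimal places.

Let h(s) be the probability of absorption at A starting from transient state s. Then h(A) = 1 and h(C) = 0. By first-step analysis:
h(E) = 0.26·0 + 0.22·h(E) + 0.3·h(B) + 0.22·1
h(B) = 0.2·0 + 0.3·h(E) + 0.26·h(B) + 0.24·1
Solving: h(E) = 0.4819, h(B) = 0.5197.
Starting from B, the probability is 0.5197.

0.5197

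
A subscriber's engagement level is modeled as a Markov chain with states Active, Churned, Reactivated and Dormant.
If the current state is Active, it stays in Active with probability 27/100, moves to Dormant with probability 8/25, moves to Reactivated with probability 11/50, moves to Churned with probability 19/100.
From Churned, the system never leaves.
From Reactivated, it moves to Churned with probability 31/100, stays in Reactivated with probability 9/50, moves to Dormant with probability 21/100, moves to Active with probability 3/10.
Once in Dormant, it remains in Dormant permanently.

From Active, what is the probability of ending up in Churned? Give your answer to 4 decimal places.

0.4206

Let h(s) be the probability of absorption at Churned starting from transient state s. Then h(Churned) = 1 and h(Dormant) = 0. By first-step analysis:
h(Active) = 0.27·h(Active) + 0.19·1 + 0.22·h(Reactivated) + 0.32·0
h(Reactivated) = 0.3·h(Active) + 0.31·1 + 0.18·h(Reactivated) + 0.21·0
Solving: h(Active) = 0.4206, h(Reactivated) = 0.5319.
Starting from Active, the probability is 0.4206.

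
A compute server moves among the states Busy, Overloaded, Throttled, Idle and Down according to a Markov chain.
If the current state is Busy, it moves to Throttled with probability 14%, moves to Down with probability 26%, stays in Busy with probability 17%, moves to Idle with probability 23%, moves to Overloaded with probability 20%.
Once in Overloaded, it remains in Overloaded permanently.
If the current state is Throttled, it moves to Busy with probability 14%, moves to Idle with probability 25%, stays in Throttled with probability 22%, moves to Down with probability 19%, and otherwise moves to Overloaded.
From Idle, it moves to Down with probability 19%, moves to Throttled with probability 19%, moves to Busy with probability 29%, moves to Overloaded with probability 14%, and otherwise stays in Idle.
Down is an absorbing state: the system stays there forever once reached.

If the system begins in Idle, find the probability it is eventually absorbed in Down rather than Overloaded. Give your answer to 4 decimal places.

Let h(s) be the probability of absorption at Down starting from transient state s. Then h(Down) = 1 and h(Overloaded) = 0. By first-step analysis:
h(Busy) = 0.17·h(Busy) + 0.2·0 + 0.14·h(Throttled) + 0.23·h(Idle) + 0.26·1
h(Throttled) = 0.14·h(Busy) + 0.2·0 + 0.22·h(Throttled) + 0.25·h(Idle) + 0.19·1
h(Idle) = 0.29·h(Busy) + 0.14·0 + 0.19·h(Throttled) + 0.19·h(Idle) + 0.19·1
Solving: h(Busy) = 0.5551, h(Throttled) = 0.5213, h(Idle) = 0.5556.
Starting from Idle, the probability is 0.5556.

0.5556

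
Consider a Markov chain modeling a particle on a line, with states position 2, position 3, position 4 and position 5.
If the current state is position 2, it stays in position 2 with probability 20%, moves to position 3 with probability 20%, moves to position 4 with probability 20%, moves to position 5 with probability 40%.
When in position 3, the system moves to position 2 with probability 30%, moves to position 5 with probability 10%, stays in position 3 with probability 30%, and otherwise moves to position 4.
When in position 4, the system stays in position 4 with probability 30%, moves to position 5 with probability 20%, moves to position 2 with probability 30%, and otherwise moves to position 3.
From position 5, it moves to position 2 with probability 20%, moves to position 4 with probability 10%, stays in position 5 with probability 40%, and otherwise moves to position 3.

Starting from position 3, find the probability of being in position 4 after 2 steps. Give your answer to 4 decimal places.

Propagate the distribution vector 2 steps from position 3.
After 0 steps: (0.0000, 1.0000, 0.0000, 0.0000)
After 1 step: (0.3000, 0.3000, 0.3000, 0.1000)
After 2 steps: (0.2600, 0.2400, 0.2500, 0.2500)
P(in position 4 after 2 steps) = 0.2500

0.2500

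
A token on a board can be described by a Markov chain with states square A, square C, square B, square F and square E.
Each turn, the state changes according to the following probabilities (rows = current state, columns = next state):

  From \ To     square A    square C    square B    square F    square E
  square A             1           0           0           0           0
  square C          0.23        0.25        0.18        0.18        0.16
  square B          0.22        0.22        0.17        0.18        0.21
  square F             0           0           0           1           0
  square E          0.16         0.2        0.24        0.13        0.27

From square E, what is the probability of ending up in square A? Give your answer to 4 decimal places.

Let h(s) be the probability of absorption at square A starting from transient state s. Then h(square A) = 1 and h(square F) = 0. By first-step analysis:
h(square C) = 0.23·1 + 0.25·h(square C) + 0.18·h(square B) + 0.18·0 + 0.16·h(square E)
h(square B) = 0.22·1 + 0.22·h(square C) + 0.17·h(square B) + 0.18·0 + 0.21·h(square E)
h(square E) = 0.16·1 + 0.2·h(square C) + 0.24·h(square B) + 0.13·0 + 0.27·h(square E)
Solving: h(square C) = 0.5575, h(square B) = 0.5529, h(square E) = 0.5537.
Starting from square E, the probability is 0.5537.

0.5537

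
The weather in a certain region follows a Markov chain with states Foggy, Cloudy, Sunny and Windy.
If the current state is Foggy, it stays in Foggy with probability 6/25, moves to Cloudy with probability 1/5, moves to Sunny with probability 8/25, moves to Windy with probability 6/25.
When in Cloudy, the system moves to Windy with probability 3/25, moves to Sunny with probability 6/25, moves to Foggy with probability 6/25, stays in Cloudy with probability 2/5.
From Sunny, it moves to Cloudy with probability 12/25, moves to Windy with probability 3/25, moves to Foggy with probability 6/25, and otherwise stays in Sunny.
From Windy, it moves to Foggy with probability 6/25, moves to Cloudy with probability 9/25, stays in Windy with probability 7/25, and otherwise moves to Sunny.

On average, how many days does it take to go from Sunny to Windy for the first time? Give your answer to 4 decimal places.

6.7204

Let t(s) be the expected number of days to first reach Windy from state s, with t(Windy) = 0. Conditioning on the first day:
t(Foggy) = 1 + 0.24·t(Foggy) + 0.2·t(Cloudy) + 0.32·t(Sunny)
t(Cloudy) = 1 + 0.24·t(Foggy) + 0.4·t(Cloudy) + 0.24·t(Sunny)
t(Sunny) = 1 + 0.24·t(Foggy) + 0.48·t(Cloudy) + 0.16·t(Sunny)
Solving: t(Foggy) = 5.9140, t(Cloudy) = 6.7204, t(Sunny) = 6.7204.
Expected days from Sunny to Windy: 6.7204.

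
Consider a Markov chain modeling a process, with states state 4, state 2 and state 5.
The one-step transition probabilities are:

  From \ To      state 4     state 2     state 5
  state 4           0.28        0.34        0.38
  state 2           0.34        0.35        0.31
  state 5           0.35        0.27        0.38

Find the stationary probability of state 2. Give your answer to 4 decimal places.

Let the stationary distribution be π with π = πP and π_1 + π_2 + π_3 = 1.
π_1 = 0.28·π_1 + 0.34·π_2 + 0.35·π_3
π_2 = 0.34·π_1 + 0.35·π_2 + 0.27·π_3
Solving with the normalization constraint gives π = (0.3241, 0.3181, 0.3577).
So the stationary probability of state 2 is 0.3181.

0.3181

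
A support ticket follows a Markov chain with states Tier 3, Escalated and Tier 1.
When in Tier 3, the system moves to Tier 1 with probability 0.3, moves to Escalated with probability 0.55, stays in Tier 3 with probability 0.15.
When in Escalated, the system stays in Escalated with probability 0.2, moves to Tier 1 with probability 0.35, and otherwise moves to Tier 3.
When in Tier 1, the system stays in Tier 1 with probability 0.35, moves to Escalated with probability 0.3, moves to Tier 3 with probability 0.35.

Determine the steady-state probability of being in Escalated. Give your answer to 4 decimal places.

Let the stationary distribution be π with π = πP and π_1 + π_2 + π_3 = 1.
π_1 = 0.15·π_1 + 0.45·π_2 + 0.35·π_3
π_2 = 0.55·π_1 + 0.2·π_2 + 0.3·π_3
Solving with the normalization constraint gives π = (0.3205, 0.3456, 0.3340).
So the stationary probability of Escalated is 0.3456.

0.3456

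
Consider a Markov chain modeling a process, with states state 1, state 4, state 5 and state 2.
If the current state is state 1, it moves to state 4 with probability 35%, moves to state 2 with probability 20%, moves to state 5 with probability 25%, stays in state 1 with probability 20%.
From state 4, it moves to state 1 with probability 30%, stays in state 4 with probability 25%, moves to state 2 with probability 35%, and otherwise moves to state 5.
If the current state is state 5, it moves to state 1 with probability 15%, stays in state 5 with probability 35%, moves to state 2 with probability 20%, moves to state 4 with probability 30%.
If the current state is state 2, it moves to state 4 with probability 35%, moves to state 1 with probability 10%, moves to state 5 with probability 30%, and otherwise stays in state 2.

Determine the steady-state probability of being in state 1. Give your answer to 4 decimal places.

0.1928

Let the stationary distribution be π with π = πP and π_1 + π_2 + π_3 + π_4 = 1.
π_1 = 0.2·π_1 + 0.3·π_2 + 0.15·π_3 + 0.1·π_4
π_2 = 0.35·π_1 + 0.25·π_2 + 0.3·π_3 + 0.35·π_4
π_3 = 0.25·π_1 + 0.1·π_2 + 0.35·π_3 + 0.3·π_4
Solving with the normalization constraint gives π = (0.1928, 0.3072, 0.2410, 0.2590).
So the stationary probability of state 1 is 0.1928.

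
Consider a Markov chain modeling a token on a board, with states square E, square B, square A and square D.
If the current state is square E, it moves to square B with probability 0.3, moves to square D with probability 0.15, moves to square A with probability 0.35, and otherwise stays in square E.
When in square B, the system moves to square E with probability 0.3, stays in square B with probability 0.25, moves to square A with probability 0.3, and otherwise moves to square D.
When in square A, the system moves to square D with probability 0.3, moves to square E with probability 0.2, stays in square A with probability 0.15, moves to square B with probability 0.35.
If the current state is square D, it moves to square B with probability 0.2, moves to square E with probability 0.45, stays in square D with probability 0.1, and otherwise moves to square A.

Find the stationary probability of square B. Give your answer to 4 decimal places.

0.2811

Let the stationary distribution be π with π = πP and π_1 + π_2 + π_3 + π_4 = 1.
π_1 = 0.2·π_1 + 0.3·π_2 + 0.2·π_3 + 0.45·π_4
π_2 = 0.3·π_1 + 0.25·π_2 + 0.35·π_3 + 0.2·π_4
π_3 = 0.35·π_1 + 0.3·π_2 + 0.15·π_3 + 0.25·π_4
Solving with the normalization constraint gives π = (0.2733, 0.2811, 0.2649, 0.1807).
So the stationary probability of square B is 0.2811.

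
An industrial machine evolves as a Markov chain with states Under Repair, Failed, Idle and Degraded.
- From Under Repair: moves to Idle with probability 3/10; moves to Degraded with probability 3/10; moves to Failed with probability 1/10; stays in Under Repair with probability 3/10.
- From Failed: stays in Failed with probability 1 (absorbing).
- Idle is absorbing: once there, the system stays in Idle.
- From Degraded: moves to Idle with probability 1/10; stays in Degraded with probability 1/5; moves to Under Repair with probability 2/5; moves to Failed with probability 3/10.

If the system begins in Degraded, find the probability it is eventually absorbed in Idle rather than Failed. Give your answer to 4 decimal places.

Let h(s) be the probability of absorption at Idle starting from transient state s. Then h(Idle) = 1 and h(Failed) = 0. By first-step analysis:
h(Under Repair) = 0.3·h(Under Repair) + 0.1·0 + 0.3·1 + 0.3·h(Degraded)
h(Degraded) = 0.4·h(Under Repair) + 0.3·0 + 0.1·1 + 0.2·h(Degraded)
Solving: h(Under Repair) = 0.6136, h(Degraded) = 0.4318.
Starting from Degraded, the probability is 0.4318.

0.4318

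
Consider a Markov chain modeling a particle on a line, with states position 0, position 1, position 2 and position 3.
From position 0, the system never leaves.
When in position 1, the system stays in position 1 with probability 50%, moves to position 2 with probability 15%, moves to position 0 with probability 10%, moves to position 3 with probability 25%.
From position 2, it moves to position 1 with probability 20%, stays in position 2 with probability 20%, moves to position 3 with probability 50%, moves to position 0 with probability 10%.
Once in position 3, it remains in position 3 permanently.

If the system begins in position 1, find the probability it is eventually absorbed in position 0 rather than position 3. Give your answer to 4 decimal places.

0.2568

Let h(s) be the probability of absorption at position 0 starting from transient state s. Then h(position 0) = 1 and h(position 3) = 0. By first-step analysis:
h(position 1) = 0.1·1 + 0.5·h(position 1) + 0.15·h(position 2) + 0.25·0
h(position 2) = 0.1·1 + 0.2·h(position 1) + 0.2·h(position 2) + 0.5·0
Solving: h(position 1) = 0.2568, h(position 2) = 0.1892.
Starting from position 1, the probability is 0.2568.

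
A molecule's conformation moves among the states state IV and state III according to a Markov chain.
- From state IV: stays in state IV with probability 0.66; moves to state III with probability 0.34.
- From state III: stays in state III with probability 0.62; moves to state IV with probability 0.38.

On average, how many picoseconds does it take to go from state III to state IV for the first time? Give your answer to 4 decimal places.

Let t(s) be the expected number of picoseconds to first reach state IV from state s, with t(state IV) = 0. Conditioning on the first picosecond:
t(state III) = 1 + 0.62·t(state III)
Solving: t(state III) = 2.6316.
Expected picoseconds from state III to state IV: 2.6316.

2.6316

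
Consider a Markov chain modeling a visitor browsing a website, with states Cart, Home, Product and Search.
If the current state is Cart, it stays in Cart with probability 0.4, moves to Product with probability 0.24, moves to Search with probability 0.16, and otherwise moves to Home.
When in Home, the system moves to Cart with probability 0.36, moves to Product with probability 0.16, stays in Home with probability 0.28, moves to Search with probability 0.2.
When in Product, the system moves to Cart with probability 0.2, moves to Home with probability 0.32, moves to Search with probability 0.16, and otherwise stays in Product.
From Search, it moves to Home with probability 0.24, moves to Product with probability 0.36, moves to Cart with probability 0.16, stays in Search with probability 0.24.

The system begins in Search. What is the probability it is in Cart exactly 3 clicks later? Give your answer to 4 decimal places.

Propagate the distribution vector 3 clicks from Search.
After 0 clicks: (0.0000, 0.0000, 0.0000, 1.0000)
After 1 click: (0.1600, 0.2400, 0.3600, 0.2400)
After 2 clicks: (0.2608, 0.2720, 0.2784, 0.1888)
After 3 clicks: (0.2881, 0.2627, 0.2632, 0.1860)
P(in Cart after 3 clicks) = 0.2881

0.2881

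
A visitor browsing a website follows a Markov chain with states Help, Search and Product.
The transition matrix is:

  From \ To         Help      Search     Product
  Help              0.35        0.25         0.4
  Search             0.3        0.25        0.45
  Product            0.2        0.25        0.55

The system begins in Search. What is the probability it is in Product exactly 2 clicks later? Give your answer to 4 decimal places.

0.4800

Sum over the intermediate state after 1 click:
P = P(Search→Help)·P(Help→Product) + P(Search→Search)·P(Search→Product) + P(Search→Product)·P(Product→Product)
  = 0.3×0.4 + 0.25×0.45 + 0.45×0.55
  = 0.1200 + 0.1125 + 0.2475 = 0.4800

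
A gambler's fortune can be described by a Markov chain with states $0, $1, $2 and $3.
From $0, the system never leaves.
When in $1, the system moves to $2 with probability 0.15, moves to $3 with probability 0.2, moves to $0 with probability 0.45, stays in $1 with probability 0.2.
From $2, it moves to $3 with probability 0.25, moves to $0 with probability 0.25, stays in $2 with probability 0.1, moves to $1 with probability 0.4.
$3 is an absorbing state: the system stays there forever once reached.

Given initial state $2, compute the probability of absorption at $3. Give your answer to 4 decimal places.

0.4242

Let h(s) be the probability of absorption at $3 starting from transient state s. Then h($3) = 1 and h($0) = 0. By first-step analysis:
h($1) = 0.45·0 + 0.2·h($1) + 0.15·h($2) + 0.2·1
h($2) = 0.25·0 + 0.4·h($1) + 0.1·h($2) + 0.25·1
Solving: h($1) = 0.3295, h($2) = 0.4242.
Starting from $2, the probability is 0.4242.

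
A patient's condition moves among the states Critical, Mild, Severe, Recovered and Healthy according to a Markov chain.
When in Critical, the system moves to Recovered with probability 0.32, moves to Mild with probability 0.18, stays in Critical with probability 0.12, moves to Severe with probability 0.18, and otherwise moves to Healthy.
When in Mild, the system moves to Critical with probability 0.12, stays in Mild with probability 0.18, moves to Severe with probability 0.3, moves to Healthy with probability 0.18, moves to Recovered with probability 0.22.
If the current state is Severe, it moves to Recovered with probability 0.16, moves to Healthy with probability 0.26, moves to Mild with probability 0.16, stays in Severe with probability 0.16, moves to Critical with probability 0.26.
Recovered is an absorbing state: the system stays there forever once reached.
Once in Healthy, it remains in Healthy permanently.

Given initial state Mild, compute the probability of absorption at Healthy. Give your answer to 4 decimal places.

Let h(s) be the probability of absorption at Healthy starting from transient state s. Then h(Healthy) = 1 and h(Recovered) = 0. By first-step analysis:
h(Critical) = 0.12·h(Critical) + 0.18·h(Mild) + 0.18·h(Severe) + 0.32·0 + 0.2·1
h(Mild) = 0.12·h(Critical) + 0.18·h(Mild) + 0.3·h(Severe) + 0.22·0 + 0.18·1
h(Severe) = 0.26·h(Critical) + 0.16·h(Mild) + 0.16·h(Severe) + 0.16·0 + 0.26·1
Solving: h(Critical) = 0.4347, h(Mild) = 0.4790, h(Severe) = 0.5353.
Starting from Mild, the probability is 0.4790.

0.4790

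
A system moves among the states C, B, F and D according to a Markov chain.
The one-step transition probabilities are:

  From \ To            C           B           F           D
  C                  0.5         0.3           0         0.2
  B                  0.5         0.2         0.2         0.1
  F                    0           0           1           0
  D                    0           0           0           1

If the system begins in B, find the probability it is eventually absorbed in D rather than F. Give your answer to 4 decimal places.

Let h(s) be the probability of absorption at D starting from transient state s. Then h(D) = 1 and h(F) = 0. By first-step analysis:
h(C) = 0.5·h(C) + 0.3·h(B) + 0.2·1
h(B) = 0.5·h(C) + 0.2·h(B) + 0.2·0 + 0.1·1
Solving: h(C) = 0.7600, h(B) = 0.6000.
Starting from B, the probability is 0.6000.

0.6000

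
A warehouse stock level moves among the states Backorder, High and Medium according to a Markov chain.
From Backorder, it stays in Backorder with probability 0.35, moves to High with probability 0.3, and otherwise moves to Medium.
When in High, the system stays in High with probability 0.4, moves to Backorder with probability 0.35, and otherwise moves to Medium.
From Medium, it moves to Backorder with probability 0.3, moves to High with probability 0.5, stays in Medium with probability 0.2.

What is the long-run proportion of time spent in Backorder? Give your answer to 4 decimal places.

0.3365

Let the stationary distribution be π with π = πP and π_1 + π_2 + π_3 = 1.
π_1 = 0.35·π_1 + 0.35·π_2 + 0.3·π_3
π_2 = 0.3·π_1 + 0.4·π_2 + 0.5·π_3
Solving with the normalization constraint gives π = (0.3365, 0.3934, 0.2701).
So the stationary probability of Backorder is 0.3365.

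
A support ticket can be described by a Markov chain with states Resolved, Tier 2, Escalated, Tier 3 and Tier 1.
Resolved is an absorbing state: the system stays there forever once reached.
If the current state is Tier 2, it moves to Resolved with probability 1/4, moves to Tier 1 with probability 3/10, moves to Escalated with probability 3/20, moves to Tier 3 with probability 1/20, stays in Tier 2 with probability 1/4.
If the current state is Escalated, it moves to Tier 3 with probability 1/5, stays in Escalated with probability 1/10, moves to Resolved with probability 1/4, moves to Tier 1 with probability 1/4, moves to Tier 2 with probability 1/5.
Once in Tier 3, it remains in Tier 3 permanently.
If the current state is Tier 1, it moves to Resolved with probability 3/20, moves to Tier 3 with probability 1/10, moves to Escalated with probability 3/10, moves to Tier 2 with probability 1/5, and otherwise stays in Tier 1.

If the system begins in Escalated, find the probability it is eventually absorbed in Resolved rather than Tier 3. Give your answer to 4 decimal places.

0.6114

Let h(s) be the probability of absorption at Resolved starting from transient state s. Then h(Resolved) = 1 and h(Tier 3) = 0. By first-step analysis:
h(Tier 2) = 0.25·1 + 0.25·h(Tier 2) + 0.15·h(Escalated) + 0.05·0 + 0.3·h(Tier 1)
h(Escalated) = 0.25·1 + 0.2·h(Tier 2) + 0.1·h(Escalated) + 0.2·0 + 0.25·h(Tier 1)
h(Tier 1) = 0.15·1 + 0.2·h(Tier 2) + 0.3·h(Escalated) + 0.1·0 + 0.25·h(Tier 1)
Solving: h(Tier 2) = 0.7091, h(Escalated) = 0.6114, h(Tier 1) = 0.6336.
Starting from Escalated, the probability is 0.6114.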